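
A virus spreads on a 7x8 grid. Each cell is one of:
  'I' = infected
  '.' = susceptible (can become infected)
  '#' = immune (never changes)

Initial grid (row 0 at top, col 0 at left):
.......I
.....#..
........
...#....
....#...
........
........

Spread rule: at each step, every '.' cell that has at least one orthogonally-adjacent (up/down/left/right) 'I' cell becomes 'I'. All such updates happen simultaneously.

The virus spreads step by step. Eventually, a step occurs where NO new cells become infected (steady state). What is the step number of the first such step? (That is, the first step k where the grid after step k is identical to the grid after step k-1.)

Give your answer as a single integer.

Answer: 14

Derivation:
Step 0 (initial): 1 infected
Step 1: +2 new -> 3 infected
Step 2: +3 new -> 6 infected
Step 3: +3 new -> 9 infected
Step 4: +5 new -> 14 infected
Step 5: +6 new -> 20 infected
Step 6: +7 new -> 27 infected
Step 7: +5 new -> 32 infected
Step 8: +5 new -> 37 infected
Step 9: +5 new -> 42 infected
Step 10: +5 new -> 47 infected
Step 11: +3 new -> 50 infected
Step 12: +2 new -> 52 infected
Step 13: +1 new -> 53 infected
Step 14: +0 new -> 53 infected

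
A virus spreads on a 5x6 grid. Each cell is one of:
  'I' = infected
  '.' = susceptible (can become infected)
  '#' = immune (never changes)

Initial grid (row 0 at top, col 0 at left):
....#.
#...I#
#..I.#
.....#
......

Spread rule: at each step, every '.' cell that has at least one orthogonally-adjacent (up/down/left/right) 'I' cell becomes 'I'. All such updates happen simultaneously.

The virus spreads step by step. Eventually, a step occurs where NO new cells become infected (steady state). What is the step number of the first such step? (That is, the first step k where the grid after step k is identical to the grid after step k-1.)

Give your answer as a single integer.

Answer: 6

Derivation:
Step 0 (initial): 2 infected
Step 1: +4 new -> 6 infected
Step 2: +6 new -> 12 infected
Step 3: +5 new -> 17 infected
Step 4: +4 new -> 21 infected
Step 5: +2 new -> 23 infected
Step 6: +0 new -> 23 infected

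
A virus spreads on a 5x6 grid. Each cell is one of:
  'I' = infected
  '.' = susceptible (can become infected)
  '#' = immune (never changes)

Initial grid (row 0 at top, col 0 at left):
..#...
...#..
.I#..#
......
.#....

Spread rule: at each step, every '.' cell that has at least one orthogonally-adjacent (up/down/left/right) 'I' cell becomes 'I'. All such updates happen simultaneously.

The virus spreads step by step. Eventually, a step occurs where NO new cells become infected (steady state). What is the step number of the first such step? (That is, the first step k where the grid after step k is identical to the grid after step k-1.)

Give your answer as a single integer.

Answer: 9

Derivation:
Step 0 (initial): 1 infected
Step 1: +3 new -> 4 infected
Step 2: +5 new -> 9 infected
Step 3: +4 new -> 13 infected
Step 4: +3 new -> 16 infected
Step 5: +3 new -> 19 infected
Step 6: +2 new -> 21 infected
Step 7: +2 new -> 23 infected
Step 8: +2 new -> 25 infected
Step 9: +0 new -> 25 infected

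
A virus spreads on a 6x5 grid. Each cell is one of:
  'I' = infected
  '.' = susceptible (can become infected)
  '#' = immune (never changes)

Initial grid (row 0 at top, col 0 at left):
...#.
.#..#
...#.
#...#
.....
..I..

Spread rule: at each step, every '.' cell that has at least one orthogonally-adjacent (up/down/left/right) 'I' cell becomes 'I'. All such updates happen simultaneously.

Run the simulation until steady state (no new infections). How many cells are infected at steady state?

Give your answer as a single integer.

Step 0 (initial): 1 infected
Step 1: +3 new -> 4 infected
Step 2: +5 new -> 9 infected
Step 3: +5 new -> 14 infected
Step 4: +2 new -> 16 infected
Step 5: +3 new -> 19 infected
Step 6: +2 new -> 21 infected
Step 7: +1 new -> 22 infected
Step 8: +0 new -> 22 infected

Answer: 22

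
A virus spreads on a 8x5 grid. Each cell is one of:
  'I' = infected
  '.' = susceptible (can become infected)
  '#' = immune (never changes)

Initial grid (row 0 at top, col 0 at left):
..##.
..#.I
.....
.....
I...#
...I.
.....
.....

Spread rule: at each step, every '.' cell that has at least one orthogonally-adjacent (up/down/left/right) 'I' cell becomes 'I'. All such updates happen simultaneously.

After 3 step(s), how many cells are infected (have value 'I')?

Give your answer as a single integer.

Step 0 (initial): 3 infected
Step 1: +10 new -> 13 infected
Step 2: +11 new -> 24 infected
Step 3: +8 new -> 32 infected

Answer: 32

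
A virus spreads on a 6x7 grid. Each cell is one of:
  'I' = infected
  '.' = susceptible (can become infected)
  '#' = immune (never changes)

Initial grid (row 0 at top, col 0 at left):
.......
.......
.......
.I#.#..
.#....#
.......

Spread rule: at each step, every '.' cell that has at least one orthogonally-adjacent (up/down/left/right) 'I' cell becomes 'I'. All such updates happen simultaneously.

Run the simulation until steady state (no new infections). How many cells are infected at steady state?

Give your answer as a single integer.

Answer: 38

Derivation:
Step 0 (initial): 1 infected
Step 1: +2 new -> 3 infected
Step 2: +4 new -> 7 infected
Step 3: +5 new -> 12 infected
Step 4: +6 new -> 18 infected
Step 5: +5 new -> 23 infected
Step 6: +7 new -> 30 infected
Step 7: +5 new -> 35 infected
Step 8: +2 new -> 37 infected
Step 9: +1 new -> 38 infected
Step 10: +0 new -> 38 infected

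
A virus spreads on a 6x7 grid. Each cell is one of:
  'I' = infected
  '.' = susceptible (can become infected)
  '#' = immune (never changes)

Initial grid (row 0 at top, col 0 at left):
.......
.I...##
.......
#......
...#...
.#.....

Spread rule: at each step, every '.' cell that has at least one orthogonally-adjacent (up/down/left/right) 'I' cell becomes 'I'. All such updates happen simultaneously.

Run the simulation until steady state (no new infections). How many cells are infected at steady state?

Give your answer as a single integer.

Step 0 (initial): 1 infected
Step 1: +4 new -> 5 infected
Step 2: +6 new -> 11 infected
Step 3: +5 new -> 16 infected
Step 4: +5 new -> 21 infected
Step 5: +5 new -> 26 infected
Step 6: +5 new -> 31 infected
Step 7: +3 new -> 34 infected
Step 8: +2 new -> 36 infected
Step 9: +1 new -> 37 infected
Step 10: +0 new -> 37 infected

Answer: 37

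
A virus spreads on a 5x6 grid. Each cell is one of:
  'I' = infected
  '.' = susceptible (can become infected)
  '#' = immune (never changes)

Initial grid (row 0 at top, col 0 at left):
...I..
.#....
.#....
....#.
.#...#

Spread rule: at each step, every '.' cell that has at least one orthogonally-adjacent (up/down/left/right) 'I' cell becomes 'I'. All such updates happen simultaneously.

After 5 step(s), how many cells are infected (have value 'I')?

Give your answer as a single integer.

Answer: 23

Derivation:
Step 0 (initial): 1 infected
Step 1: +3 new -> 4 infected
Step 2: +5 new -> 9 infected
Step 3: +5 new -> 14 infected
Step 4: +4 new -> 18 infected
Step 5: +5 new -> 23 infected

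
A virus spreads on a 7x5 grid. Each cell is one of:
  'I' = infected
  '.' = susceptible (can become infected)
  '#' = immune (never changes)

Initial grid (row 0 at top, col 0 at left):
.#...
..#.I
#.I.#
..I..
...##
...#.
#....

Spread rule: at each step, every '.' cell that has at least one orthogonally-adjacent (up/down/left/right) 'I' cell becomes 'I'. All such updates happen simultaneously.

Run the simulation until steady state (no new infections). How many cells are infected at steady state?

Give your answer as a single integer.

Step 0 (initial): 3 infected
Step 1: +7 new -> 10 infected
Step 2: +6 new -> 16 infected
Step 3: +5 new -> 21 infected
Step 4: +4 new -> 25 infected
Step 5: +1 new -> 26 infected
Step 6: +1 new -> 27 infected
Step 7: +0 new -> 27 infected

Answer: 27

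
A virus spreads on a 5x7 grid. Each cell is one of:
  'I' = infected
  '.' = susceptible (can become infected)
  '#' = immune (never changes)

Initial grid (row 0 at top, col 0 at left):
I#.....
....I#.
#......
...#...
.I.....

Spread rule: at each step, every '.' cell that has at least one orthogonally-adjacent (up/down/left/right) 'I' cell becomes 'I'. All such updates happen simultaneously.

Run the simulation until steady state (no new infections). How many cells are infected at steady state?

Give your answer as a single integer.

Step 0 (initial): 3 infected
Step 1: +7 new -> 10 infected
Step 2: +11 new -> 21 infected
Step 3: +6 new -> 27 infected
Step 4: +3 new -> 30 infected
Step 5: +1 new -> 31 infected
Step 6: +0 new -> 31 infected

Answer: 31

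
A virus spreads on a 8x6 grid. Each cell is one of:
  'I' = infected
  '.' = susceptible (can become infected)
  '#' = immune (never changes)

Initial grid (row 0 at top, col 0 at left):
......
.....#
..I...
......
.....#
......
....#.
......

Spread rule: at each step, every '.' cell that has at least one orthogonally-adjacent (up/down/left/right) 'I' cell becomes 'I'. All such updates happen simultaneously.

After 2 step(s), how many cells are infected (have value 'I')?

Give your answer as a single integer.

Answer: 13

Derivation:
Step 0 (initial): 1 infected
Step 1: +4 new -> 5 infected
Step 2: +8 new -> 13 infected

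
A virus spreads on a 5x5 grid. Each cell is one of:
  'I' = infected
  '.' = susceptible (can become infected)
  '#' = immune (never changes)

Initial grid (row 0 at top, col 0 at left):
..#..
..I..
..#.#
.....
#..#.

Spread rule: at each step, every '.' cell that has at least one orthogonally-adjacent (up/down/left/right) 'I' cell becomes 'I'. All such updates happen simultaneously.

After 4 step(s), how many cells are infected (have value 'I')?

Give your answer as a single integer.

Answer: 18

Derivation:
Step 0 (initial): 1 infected
Step 1: +2 new -> 3 infected
Step 2: +6 new -> 9 infected
Step 3: +5 new -> 14 infected
Step 4: +4 new -> 18 infected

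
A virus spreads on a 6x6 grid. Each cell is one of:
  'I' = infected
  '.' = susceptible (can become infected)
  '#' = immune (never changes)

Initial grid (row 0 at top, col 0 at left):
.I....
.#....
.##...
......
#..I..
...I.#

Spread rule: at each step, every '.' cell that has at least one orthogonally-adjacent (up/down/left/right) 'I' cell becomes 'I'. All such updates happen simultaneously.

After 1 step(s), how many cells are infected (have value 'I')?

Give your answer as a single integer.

Answer: 10

Derivation:
Step 0 (initial): 3 infected
Step 1: +7 new -> 10 infected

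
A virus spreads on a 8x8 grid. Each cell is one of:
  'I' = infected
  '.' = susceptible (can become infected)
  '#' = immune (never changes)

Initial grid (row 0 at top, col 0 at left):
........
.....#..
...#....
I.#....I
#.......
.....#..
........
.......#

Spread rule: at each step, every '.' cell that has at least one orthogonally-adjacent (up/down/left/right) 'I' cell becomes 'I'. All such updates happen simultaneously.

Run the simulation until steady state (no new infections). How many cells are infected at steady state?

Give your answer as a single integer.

Step 0 (initial): 2 infected
Step 1: +5 new -> 7 infected
Step 2: +8 new -> 15 infected
Step 3: +12 new -> 27 infected
Step 4: +11 new -> 38 infected
Step 5: +11 new -> 49 infected
Step 6: +7 new -> 56 infected
Step 7: +2 new -> 58 infected
Step 8: +0 new -> 58 infected

Answer: 58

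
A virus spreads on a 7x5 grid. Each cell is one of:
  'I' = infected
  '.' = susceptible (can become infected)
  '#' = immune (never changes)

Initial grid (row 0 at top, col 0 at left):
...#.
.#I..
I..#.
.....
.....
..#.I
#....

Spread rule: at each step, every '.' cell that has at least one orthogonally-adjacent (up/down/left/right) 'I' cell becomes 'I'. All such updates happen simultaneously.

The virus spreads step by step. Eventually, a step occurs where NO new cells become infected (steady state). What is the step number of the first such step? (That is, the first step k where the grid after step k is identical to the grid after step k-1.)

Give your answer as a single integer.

Answer: 5

Derivation:
Step 0 (initial): 3 infected
Step 1: +9 new -> 12 infected
Step 2: +9 new -> 21 infected
Step 3: +7 new -> 28 infected
Step 4: +2 new -> 30 infected
Step 5: +0 new -> 30 infected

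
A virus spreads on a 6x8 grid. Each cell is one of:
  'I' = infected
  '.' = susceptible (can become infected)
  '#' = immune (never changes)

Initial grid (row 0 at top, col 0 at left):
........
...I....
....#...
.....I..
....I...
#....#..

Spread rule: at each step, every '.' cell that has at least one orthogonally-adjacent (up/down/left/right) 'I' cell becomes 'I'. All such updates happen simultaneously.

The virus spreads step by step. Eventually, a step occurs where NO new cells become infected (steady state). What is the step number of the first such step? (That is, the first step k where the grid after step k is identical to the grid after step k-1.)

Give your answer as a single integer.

Step 0 (initial): 3 infected
Step 1: +10 new -> 13 infected
Step 2: +11 new -> 24 infected
Step 3: +11 new -> 35 infected
Step 4: +8 new -> 43 infected
Step 5: +2 new -> 45 infected
Step 6: +0 new -> 45 infected

Answer: 6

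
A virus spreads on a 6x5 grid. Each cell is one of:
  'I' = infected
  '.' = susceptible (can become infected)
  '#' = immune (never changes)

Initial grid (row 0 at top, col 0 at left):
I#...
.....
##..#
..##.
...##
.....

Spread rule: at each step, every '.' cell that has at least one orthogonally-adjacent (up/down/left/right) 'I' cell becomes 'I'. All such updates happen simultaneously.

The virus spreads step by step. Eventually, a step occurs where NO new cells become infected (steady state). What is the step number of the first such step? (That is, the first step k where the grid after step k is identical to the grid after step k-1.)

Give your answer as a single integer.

Answer: 7

Derivation:
Step 0 (initial): 1 infected
Step 1: +1 new -> 2 infected
Step 2: +1 new -> 3 infected
Step 3: +1 new -> 4 infected
Step 4: +3 new -> 7 infected
Step 5: +3 new -> 10 infected
Step 6: +1 new -> 11 infected
Step 7: +0 new -> 11 infected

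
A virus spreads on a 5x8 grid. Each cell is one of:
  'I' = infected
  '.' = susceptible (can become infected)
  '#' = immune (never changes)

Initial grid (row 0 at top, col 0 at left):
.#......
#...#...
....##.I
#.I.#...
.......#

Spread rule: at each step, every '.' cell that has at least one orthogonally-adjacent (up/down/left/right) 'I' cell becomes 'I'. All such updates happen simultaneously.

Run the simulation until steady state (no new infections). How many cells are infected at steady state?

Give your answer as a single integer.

Step 0 (initial): 2 infected
Step 1: +7 new -> 9 infected
Step 2: +8 new -> 17 infected
Step 3: +10 new -> 27 infected
Step 4: +3 new -> 30 infected
Step 5: +1 new -> 31 infected
Step 6: +0 new -> 31 infected

Answer: 31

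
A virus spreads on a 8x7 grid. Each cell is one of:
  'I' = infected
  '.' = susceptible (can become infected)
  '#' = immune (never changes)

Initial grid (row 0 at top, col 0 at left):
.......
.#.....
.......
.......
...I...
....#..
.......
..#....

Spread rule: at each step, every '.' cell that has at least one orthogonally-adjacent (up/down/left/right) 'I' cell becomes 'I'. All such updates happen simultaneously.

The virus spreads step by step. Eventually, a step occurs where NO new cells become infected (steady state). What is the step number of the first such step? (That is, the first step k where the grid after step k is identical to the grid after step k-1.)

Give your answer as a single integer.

Step 0 (initial): 1 infected
Step 1: +4 new -> 5 infected
Step 2: +7 new -> 12 infected
Step 3: +12 new -> 24 infected
Step 4: +12 new -> 36 infected
Step 5: +9 new -> 45 infected
Step 6: +6 new -> 51 infected
Step 7: +2 new -> 53 infected
Step 8: +0 new -> 53 infected

Answer: 8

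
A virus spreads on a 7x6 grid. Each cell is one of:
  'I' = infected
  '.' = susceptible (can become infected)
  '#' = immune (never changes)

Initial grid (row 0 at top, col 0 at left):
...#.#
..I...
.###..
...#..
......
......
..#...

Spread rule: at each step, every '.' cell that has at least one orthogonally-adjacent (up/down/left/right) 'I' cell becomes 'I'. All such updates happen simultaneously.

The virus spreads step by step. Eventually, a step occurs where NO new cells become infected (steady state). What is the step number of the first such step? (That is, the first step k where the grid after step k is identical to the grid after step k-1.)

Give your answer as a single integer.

Step 0 (initial): 1 infected
Step 1: +3 new -> 4 infected
Step 2: +3 new -> 7 infected
Step 3: +5 new -> 12 infected
Step 4: +3 new -> 15 infected
Step 5: +4 new -> 19 infected
Step 6: +6 new -> 25 infected
Step 7: +6 new -> 31 infected
Step 8: +4 new -> 35 infected
Step 9: +0 new -> 35 infected

Answer: 9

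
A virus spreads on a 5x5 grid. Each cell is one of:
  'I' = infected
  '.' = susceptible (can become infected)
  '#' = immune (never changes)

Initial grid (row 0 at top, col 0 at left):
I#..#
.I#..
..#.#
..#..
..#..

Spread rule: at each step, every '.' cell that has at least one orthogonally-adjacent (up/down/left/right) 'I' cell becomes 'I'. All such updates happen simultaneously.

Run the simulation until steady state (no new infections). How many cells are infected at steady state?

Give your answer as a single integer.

Answer: 9

Derivation:
Step 0 (initial): 2 infected
Step 1: +2 new -> 4 infected
Step 2: +2 new -> 6 infected
Step 3: +2 new -> 8 infected
Step 4: +1 new -> 9 infected
Step 5: +0 new -> 9 infected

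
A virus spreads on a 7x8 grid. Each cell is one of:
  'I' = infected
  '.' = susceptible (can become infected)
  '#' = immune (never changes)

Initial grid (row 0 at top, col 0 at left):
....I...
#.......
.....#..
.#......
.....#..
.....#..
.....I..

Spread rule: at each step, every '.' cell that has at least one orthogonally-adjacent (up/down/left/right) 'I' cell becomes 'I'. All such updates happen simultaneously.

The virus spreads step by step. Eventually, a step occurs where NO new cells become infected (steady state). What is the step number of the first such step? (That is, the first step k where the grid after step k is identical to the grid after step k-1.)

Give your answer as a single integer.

Answer: 8

Derivation:
Step 0 (initial): 2 infected
Step 1: +5 new -> 7 infected
Step 2: +9 new -> 16 infected
Step 3: +11 new -> 27 infected
Step 4: +12 new -> 39 infected
Step 5: +7 new -> 46 infected
Step 6: +3 new -> 49 infected
Step 7: +2 new -> 51 infected
Step 8: +0 new -> 51 infected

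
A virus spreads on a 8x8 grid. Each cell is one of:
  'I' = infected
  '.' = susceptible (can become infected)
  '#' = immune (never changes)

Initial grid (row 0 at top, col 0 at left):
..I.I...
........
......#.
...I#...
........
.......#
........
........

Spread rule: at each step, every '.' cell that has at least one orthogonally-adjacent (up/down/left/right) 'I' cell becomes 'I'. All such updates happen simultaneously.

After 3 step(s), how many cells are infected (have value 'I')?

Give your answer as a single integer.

Step 0 (initial): 3 infected
Step 1: +8 new -> 11 infected
Step 2: +11 new -> 22 infected
Step 3: +11 new -> 33 infected

Answer: 33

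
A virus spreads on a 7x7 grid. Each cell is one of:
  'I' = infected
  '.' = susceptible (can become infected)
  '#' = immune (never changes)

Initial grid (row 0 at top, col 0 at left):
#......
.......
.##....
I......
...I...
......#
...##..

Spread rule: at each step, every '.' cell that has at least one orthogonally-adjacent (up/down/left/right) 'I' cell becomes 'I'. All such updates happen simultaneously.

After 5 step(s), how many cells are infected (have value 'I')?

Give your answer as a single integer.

Answer: 40

Derivation:
Step 0 (initial): 2 infected
Step 1: +7 new -> 9 infected
Step 2: +9 new -> 18 infected
Step 3: +9 new -> 27 infected
Step 4: +8 new -> 35 infected
Step 5: +5 new -> 40 infected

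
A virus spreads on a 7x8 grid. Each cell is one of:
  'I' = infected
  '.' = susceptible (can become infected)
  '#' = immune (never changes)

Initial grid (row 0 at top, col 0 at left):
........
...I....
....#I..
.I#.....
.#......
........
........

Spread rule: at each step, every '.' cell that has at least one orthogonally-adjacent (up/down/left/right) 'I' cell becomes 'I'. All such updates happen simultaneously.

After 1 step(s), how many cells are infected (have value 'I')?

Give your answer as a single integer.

Step 0 (initial): 3 infected
Step 1: +9 new -> 12 infected

Answer: 12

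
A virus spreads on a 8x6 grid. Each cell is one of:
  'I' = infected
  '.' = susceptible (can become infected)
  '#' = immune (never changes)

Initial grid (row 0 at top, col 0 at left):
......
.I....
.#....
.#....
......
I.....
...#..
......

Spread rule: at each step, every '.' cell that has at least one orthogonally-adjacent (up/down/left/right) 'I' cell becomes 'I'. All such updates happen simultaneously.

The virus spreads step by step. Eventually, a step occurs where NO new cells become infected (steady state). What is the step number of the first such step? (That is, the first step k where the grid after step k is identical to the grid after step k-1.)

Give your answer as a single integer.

Step 0 (initial): 2 infected
Step 1: +6 new -> 8 infected
Step 2: +10 new -> 18 infected
Step 3: +8 new -> 26 infected
Step 4: +7 new -> 33 infected
Step 5: +7 new -> 40 infected
Step 6: +4 new -> 44 infected
Step 7: +1 new -> 45 infected
Step 8: +0 new -> 45 infected

Answer: 8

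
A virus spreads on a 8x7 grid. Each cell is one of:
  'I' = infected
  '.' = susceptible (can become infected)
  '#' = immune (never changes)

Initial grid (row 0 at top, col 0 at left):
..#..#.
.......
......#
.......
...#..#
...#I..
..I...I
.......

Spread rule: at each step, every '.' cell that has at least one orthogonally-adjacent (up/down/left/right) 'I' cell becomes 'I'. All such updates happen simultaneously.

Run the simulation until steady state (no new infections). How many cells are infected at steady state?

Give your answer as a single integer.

Step 0 (initial): 3 infected
Step 1: +10 new -> 13 infected
Step 2: +9 new -> 22 infected
Step 3: +7 new -> 29 infected
Step 4: +7 new -> 36 infected
Step 5: +6 new -> 42 infected
Step 6: +4 new -> 46 infected
Step 7: +3 new -> 49 infected
Step 8: +1 new -> 50 infected
Step 9: +0 new -> 50 infected

Answer: 50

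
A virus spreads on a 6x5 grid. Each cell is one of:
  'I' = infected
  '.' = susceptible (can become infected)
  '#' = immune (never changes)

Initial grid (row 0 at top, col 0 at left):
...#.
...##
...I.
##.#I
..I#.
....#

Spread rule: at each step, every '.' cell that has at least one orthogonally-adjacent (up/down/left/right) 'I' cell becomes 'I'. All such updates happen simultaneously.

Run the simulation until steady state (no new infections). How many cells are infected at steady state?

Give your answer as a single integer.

Answer: 21

Derivation:
Step 0 (initial): 3 infected
Step 1: +6 new -> 9 infected
Step 2: +5 new -> 14 infected
Step 3: +4 new -> 18 infected
Step 4: +2 new -> 20 infected
Step 5: +1 new -> 21 infected
Step 6: +0 new -> 21 infected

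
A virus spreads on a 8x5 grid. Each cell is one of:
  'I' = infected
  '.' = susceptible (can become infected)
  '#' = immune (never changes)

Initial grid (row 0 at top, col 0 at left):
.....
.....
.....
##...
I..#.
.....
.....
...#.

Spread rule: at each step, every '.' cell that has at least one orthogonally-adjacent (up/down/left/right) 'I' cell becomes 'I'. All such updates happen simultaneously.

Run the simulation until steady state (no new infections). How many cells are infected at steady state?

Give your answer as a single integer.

Answer: 36

Derivation:
Step 0 (initial): 1 infected
Step 1: +2 new -> 3 infected
Step 2: +3 new -> 6 infected
Step 3: +4 new -> 10 infected
Step 4: +5 new -> 15 infected
Step 5: +7 new -> 22 infected
Step 6: +7 new -> 29 infected
Step 7: +5 new -> 34 infected
Step 8: +2 new -> 36 infected
Step 9: +0 new -> 36 infected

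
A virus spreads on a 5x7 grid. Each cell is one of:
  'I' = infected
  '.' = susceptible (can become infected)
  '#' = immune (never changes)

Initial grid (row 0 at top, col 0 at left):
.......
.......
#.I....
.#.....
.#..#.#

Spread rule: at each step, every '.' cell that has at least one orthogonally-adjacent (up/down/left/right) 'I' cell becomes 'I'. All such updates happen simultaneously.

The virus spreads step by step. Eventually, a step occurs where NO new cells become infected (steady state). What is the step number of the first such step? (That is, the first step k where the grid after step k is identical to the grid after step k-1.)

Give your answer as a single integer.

Step 0 (initial): 1 infected
Step 1: +4 new -> 5 infected
Step 2: +6 new -> 11 infected
Step 3: +7 new -> 18 infected
Step 4: +5 new -> 23 infected
Step 5: +4 new -> 27 infected
Step 6: +1 new -> 28 infected
Step 7: +0 new -> 28 infected

Answer: 7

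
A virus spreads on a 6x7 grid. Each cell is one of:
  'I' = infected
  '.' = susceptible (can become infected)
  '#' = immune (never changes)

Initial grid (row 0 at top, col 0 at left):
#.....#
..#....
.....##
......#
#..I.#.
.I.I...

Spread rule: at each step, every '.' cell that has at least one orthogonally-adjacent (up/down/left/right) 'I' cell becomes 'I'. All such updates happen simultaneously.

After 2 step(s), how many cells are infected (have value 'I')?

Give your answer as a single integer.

Answer: 15

Derivation:
Step 0 (initial): 3 infected
Step 1: +7 new -> 10 infected
Step 2: +5 new -> 15 infected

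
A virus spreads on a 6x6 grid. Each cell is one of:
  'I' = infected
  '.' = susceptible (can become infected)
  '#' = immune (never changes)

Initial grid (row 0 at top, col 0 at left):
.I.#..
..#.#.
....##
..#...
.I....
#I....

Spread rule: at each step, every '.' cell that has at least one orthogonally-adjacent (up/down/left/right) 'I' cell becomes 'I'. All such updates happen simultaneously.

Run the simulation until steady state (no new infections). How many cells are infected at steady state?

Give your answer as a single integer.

Answer: 26

Derivation:
Step 0 (initial): 3 infected
Step 1: +7 new -> 10 infected
Step 2: +5 new -> 15 infected
Step 3: +5 new -> 20 infected
Step 4: +4 new -> 24 infected
Step 5: +2 new -> 26 infected
Step 6: +0 new -> 26 infected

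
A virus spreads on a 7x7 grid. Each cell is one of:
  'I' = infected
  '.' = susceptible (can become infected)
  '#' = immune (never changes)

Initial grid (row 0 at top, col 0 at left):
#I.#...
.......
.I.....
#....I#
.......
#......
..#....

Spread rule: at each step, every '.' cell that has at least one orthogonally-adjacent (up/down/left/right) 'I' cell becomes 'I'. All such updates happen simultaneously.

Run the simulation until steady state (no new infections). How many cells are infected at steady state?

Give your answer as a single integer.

Step 0 (initial): 3 infected
Step 1: +8 new -> 11 infected
Step 2: +12 new -> 23 infected
Step 3: +11 new -> 34 infected
Step 4: +7 new -> 41 infected
Step 5: +2 new -> 43 infected
Step 6: +0 new -> 43 infected

Answer: 43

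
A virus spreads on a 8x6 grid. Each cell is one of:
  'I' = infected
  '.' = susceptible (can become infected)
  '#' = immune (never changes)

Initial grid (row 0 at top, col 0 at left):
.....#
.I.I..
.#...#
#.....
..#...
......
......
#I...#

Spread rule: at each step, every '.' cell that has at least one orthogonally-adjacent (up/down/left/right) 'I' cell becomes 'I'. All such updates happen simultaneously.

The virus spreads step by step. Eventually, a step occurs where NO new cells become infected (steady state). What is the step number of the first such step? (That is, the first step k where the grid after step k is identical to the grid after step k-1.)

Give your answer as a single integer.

Answer: 7

Derivation:
Step 0 (initial): 3 infected
Step 1: +8 new -> 11 infected
Step 2: +12 new -> 23 infected
Step 3: +8 new -> 31 infected
Step 4: +6 new -> 37 infected
Step 5: +3 new -> 40 infected
Step 6: +1 new -> 41 infected
Step 7: +0 new -> 41 infected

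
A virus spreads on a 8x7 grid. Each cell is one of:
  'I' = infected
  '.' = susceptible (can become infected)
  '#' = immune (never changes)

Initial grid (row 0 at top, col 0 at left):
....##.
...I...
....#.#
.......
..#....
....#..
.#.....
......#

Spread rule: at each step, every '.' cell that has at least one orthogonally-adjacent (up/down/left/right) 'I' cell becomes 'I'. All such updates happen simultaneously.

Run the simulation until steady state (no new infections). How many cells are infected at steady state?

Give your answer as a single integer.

Step 0 (initial): 1 infected
Step 1: +4 new -> 5 infected
Step 2: +5 new -> 10 infected
Step 3: +8 new -> 18 infected
Step 4: +7 new -> 25 infected
Step 5: +6 new -> 31 infected
Step 6: +7 new -> 38 infected
Step 7: +5 new -> 43 infected
Step 8: +4 new -> 47 infected
Step 9: +1 new -> 48 infected
Step 10: +0 new -> 48 infected

Answer: 48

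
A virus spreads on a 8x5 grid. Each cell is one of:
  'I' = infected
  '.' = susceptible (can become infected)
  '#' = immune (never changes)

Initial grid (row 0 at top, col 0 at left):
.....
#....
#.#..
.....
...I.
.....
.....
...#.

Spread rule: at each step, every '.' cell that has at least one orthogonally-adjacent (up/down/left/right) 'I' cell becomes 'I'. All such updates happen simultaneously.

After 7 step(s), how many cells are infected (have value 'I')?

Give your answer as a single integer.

Step 0 (initial): 1 infected
Step 1: +4 new -> 5 infected
Step 2: +7 new -> 12 infected
Step 3: +7 new -> 19 infected
Step 4: +9 new -> 28 infected
Step 5: +5 new -> 33 infected
Step 6: +2 new -> 35 infected
Step 7: +1 new -> 36 infected

Answer: 36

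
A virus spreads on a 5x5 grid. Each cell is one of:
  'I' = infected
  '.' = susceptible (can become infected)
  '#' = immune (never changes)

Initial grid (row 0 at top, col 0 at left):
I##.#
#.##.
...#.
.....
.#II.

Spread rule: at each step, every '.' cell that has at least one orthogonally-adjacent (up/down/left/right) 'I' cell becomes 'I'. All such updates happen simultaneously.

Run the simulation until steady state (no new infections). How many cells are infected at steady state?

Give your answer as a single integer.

Step 0 (initial): 3 infected
Step 1: +3 new -> 6 infected
Step 2: +3 new -> 9 infected
Step 3: +3 new -> 12 infected
Step 4: +4 new -> 16 infected
Step 5: +0 new -> 16 infected

Answer: 16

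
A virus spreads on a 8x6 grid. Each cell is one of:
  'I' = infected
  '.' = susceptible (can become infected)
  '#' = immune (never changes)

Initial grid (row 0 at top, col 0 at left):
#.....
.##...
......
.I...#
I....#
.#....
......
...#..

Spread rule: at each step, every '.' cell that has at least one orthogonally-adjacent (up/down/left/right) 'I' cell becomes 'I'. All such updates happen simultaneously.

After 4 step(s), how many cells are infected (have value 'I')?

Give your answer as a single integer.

Step 0 (initial): 2 infected
Step 1: +5 new -> 7 infected
Step 2: +5 new -> 12 infected
Step 3: +7 new -> 19 infected
Step 4: +6 new -> 25 infected

Answer: 25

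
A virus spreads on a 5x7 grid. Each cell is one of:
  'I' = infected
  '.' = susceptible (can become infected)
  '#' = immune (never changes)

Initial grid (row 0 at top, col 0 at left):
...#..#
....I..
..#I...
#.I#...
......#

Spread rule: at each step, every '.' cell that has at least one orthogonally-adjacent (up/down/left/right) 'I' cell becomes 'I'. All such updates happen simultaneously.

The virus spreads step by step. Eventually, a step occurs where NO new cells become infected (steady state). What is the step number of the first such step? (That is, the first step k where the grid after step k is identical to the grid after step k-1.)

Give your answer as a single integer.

Step 0 (initial): 3 infected
Step 1: +6 new -> 9 infected
Step 2: +8 new -> 17 infected
Step 3: +7 new -> 24 infected
Step 4: +4 new -> 28 infected
Step 5: +1 new -> 29 infected
Step 6: +0 new -> 29 infected

Answer: 6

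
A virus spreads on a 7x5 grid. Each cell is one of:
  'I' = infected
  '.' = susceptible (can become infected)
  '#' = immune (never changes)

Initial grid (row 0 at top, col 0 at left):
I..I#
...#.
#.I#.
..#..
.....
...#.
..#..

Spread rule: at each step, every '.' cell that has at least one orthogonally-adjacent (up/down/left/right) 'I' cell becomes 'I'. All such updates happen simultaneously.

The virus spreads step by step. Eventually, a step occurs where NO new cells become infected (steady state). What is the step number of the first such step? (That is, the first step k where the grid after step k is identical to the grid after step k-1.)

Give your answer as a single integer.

Answer: 10

Derivation:
Step 0 (initial): 3 infected
Step 1: +5 new -> 8 infected
Step 2: +2 new -> 10 infected
Step 3: +2 new -> 12 infected
Step 4: +3 new -> 15 infected
Step 5: +4 new -> 19 infected
Step 6: +3 new -> 22 infected
Step 7: +2 new -> 24 infected
Step 8: +2 new -> 26 infected
Step 9: +2 new -> 28 infected
Step 10: +0 new -> 28 infected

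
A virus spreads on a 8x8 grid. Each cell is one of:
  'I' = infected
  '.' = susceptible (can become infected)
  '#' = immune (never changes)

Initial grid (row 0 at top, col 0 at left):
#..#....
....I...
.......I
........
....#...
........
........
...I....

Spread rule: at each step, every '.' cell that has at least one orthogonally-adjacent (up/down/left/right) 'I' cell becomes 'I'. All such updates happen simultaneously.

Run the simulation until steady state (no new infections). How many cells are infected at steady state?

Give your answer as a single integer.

Answer: 61

Derivation:
Step 0 (initial): 3 infected
Step 1: +10 new -> 13 infected
Step 2: +14 new -> 27 infected
Step 3: +15 new -> 42 infected
Step 4: +13 new -> 55 infected
Step 5: +4 new -> 59 infected
Step 6: +2 new -> 61 infected
Step 7: +0 new -> 61 infected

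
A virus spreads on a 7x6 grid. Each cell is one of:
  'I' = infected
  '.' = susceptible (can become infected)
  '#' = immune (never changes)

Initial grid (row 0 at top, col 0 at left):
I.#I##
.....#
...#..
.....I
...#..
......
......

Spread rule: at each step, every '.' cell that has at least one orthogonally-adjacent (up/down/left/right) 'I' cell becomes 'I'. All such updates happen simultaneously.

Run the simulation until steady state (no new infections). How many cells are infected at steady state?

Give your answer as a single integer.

Answer: 36

Derivation:
Step 0 (initial): 3 infected
Step 1: +6 new -> 9 infected
Step 2: +8 new -> 17 infected
Step 3: +6 new -> 23 infected
Step 4: +5 new -> 28 infected
Step 5: +4 new -> 32 infected
Step 6: +3 new -> 35 infected
Step 7: +1 new -> 36 infected
Step 8: +0 new -> 36 infected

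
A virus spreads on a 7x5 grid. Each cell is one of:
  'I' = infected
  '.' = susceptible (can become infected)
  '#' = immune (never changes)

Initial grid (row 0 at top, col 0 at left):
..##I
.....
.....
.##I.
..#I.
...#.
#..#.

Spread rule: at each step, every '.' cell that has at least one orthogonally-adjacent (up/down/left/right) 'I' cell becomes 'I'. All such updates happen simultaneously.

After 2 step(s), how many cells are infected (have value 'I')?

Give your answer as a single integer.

Step 0 (initial): 3 infected
Step 1: +4 new -> 7 infected
Step 2: +4 new -> 11 infected

Answer: 11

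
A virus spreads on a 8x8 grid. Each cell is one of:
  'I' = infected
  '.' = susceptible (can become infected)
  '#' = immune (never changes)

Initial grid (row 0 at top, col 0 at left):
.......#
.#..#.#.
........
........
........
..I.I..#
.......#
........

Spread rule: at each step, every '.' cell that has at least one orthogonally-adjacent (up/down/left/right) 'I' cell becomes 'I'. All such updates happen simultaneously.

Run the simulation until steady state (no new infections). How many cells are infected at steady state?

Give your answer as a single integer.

Answer: 58

Derivation:
Step 0 (initial): 2 infected
Step 1: +7 new -> 9 infected
Step 2: +12 new -> 21 infected
Step 3: +12 new -> 33 infected
Step 4: +9 new -> 42 infected
Step 5: +7 new -> 49 infected
Step 6: +5 new -> 54 infected
Step 7: +4 new -> 58 infected
Step 8: +0 new -> 58 infected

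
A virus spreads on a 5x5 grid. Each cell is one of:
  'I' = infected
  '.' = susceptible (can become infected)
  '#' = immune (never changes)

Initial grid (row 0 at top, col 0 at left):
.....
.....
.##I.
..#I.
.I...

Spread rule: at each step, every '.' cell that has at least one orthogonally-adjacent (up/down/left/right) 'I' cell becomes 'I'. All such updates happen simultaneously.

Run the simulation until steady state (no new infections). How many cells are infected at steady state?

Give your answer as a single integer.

Answer: 22

Derivation:
Step 0 (initial): 3 infected
Step 1: +7 new -> 10 infected
Step 2: +5 new -> 15 infected
Step 3: +4 new -> 19 infected
Step 4: +2 new -> 21 infected
Step 5: +1 new -> 22 infected
Step 6: +0 new -> 22 infected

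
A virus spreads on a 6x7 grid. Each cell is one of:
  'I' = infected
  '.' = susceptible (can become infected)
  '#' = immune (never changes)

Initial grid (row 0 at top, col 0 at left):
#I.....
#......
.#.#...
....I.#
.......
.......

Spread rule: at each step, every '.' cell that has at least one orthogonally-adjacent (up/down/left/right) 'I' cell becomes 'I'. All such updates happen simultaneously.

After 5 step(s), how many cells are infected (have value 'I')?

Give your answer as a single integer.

Answer: 36

Derivation:
Step 0 (initial): 2 infected
Step 1: +6 new -> 8 infected
Step 2: +8 new -> 16 infected
Step 3: +10 new -> 26 infected
Step 4: +6 new -> 32 infected
Step 5: +4 new -> 36 infected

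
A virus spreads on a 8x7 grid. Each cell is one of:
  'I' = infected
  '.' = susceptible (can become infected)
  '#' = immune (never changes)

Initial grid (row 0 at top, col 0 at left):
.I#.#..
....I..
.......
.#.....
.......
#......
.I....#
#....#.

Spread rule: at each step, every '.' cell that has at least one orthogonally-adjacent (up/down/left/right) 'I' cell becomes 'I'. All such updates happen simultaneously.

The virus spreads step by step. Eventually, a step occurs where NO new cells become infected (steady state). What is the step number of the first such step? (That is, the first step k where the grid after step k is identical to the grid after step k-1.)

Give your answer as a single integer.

Step 0 (initial): 3 infected
Step 1: +9 new -> 12 infected
Step 2: +13 new -> 25 infected
Step 3: +12 new -> 37 infected
Step 4: +8 new -> 45 infected
Step 5: +2 new -> 47 infected
Step 6: +1 new -> 48 infected
Step 7: +0 new -> 48 infected

Answer: 7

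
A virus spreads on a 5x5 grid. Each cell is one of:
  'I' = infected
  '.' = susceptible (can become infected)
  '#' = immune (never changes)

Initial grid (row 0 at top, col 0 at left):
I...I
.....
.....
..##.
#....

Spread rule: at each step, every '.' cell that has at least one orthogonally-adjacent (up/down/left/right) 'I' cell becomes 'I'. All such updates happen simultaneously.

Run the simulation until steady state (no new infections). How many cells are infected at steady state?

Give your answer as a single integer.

Answer: 22

Derivation:
Step 0 (initial): 2 infected
Step 1: +4 new -> 6 infected
Step 2: +5 new -> 11 infected
Step 3: +5 new -> 16 infected
Step 4: +3 new -> 19 infected
Step 5: +2 new -> 21 infected
Step 6: +1 new -> 22 infected
Step 7: +0 new -> 22 infected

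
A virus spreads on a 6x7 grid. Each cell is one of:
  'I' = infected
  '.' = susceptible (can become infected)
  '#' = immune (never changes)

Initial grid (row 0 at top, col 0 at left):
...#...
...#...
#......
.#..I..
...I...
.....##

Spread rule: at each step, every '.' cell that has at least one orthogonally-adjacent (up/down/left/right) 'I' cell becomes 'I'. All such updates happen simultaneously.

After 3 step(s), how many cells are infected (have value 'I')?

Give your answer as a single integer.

Step 0 (initial): 2 infected
Step 1: +6 new -> 8 infected
Step 2: +9 new -> 17 infected
Step 3: +7 new -> 24 infected

Answer: 24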